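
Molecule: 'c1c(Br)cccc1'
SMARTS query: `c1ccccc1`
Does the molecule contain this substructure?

Yes

The pattern c1ccccc1 describes six aromatic carbons in a ring — a benzene ring.
The required atom environment is present in the molecule, so the pattern matches.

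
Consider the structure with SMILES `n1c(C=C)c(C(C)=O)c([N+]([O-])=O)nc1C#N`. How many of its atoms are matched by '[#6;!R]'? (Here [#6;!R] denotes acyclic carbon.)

5

The query [#6;!R] means: carbon not in any ring.
Check the 16 heavy atoms by environment: 2× n (aromatic, in 6-ring) → no; 4× c (aromatic, in 6-ring) → no; 1× N (charge +1, acyclic) → no; 1× O (charge -1, acyclic) → no; 2× O (acyclic) → no; 5× C (acyclic) → match; 1× N (acyclic) → no.
That gives 5 matching atoms.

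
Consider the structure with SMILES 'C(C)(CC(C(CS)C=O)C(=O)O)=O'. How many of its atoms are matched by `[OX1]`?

Check the 13 heavy atoms by environment: 5× C (X4) → no; 3× C (X3) → no; 3× O (X1) → match; 1× S (X2) → no; 1× O (X2) → no.
That gives 3 matching atoms.

3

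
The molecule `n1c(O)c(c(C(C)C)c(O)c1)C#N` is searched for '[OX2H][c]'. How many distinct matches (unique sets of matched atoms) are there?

2

[OX2H][c] is the SMARTS for a phenol: a hydroxyl oxygen attached to an aromatic carbon.
The molecule carries 2 separate instances of a hydroxyl group (-OH) meeting every constraint; each maps to a distinct set of atoms, giving 2 matches.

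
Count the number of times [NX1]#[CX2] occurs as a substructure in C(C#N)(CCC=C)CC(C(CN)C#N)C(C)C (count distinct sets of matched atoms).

2

[NX1]#[CX2] is the SMARTS for a nitrile: a nitrogen triple-bonded to a two-connected carbon.
The molecule carries 2 separate instances of a nitrile (-C#N) meeting every constraint; each maps to a distinct set of atoms, giving 2 matches.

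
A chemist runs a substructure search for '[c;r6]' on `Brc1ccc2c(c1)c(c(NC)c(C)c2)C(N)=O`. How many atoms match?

10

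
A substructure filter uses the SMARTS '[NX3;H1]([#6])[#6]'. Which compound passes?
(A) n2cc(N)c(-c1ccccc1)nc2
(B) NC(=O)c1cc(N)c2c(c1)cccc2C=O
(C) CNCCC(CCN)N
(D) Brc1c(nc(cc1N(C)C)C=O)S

[NX3;H1]([#6])[#6] describes a trivalent nitrogen with one H, bonded to two carbons (a secondary amine).
(A) has a primary amino group (-NH2) but the nitrogen has H2 and only one carbon neighbour.
(B) has a primary amide (-C(=O)NH2) but the -C(=O)NH2 nitrogen has H2, not H1.
(C) contains an N-methylamino group (-NHCH3), which satisfies every atom and bond constraint.
(D) has a dimethylamino group (-N(CH3)2) but the nitrogen has H0, not H1.
So the answer is (C).

C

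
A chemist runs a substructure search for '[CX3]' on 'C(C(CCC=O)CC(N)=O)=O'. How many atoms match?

3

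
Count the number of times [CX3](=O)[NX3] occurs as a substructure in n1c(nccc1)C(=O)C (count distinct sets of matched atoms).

0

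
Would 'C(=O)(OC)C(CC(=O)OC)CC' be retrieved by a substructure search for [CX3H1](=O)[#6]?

The pattern [CX3H1](=O)[#6] describes an sp2 carbon with one H, double-bonded to O and single-bonded to carbon — an aldehyde.
The closest candidate here is a methyl-ester group (-C(=O)OCH3), but the carbonyl carbon has H0, not H1. No other fragment satisfies the full query, so there is no match.

No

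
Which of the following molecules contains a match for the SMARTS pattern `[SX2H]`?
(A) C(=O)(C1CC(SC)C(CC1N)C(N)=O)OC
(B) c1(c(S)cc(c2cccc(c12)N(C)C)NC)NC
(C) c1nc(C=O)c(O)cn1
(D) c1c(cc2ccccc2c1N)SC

[SX2H] describes an aliphatic sulfur with two connections, one being H (a thiol).
(A) has a methylthio ether (-SCH3) but the sulfur has H0 (bonded to two carbons), not H1.
(B) contains a thiol (-SH), which satisfies every atom and bond constraint.
(C) has a hydroxyl group (-OH) but it is an -OH, not an -SH.
(D) has a methylthio ether (-SCH3) but the sulfur has H0 (bonded to two carbons), not H1.
So the answer is (B).

B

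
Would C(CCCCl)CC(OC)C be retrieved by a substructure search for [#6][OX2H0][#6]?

The pattern [#6][OX2H0][#6] describes an aliphatic oxygen bridging two carbons with no H on the oxygen — an ether.
The molecule carries a methoxy ether (-OCH3), whose atoms satisfy every constraint of the query, so the pattern matches.

Yes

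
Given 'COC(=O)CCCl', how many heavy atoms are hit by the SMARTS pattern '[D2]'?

3

The query [D2] means: atom with exactly two heavy-atom neighbours.
Check the 7 heavy atoms by environment: 2× C (D2) → match; 1× C (D3) → no; 1× O (D1) → no; 1× O (D2) → match; 1× C (D1) → no; 1× Cl (D1) → no.
Summing the matching environments: 2 + 1 = 3 matching atoms.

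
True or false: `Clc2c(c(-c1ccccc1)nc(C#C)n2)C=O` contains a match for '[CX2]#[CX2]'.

True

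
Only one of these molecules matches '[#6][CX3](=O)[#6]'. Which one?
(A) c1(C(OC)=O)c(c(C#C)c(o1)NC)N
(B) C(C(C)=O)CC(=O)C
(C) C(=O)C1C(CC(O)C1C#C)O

B

[#6][CX3](=O)[#6] describes a carbonyl carbon (no H) flanked by two carbons (a ketone).
(A) has a methyl-ester group (-C(=O)OCH3) but one neighbour of the carbonyl carbon is O, not C.
(B) contains an acetyl/ketone group (-C(=O)CH3), which satisfies every atom and bond constraint.
(C) has an aldehyde (-CHO) but the carbonyl carbon has H1, so it is not flanked by two carbons.
So the answer is (B).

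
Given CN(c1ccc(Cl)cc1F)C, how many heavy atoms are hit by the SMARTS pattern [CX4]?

2

The query [CX4] means: C with X4: aliphatic carbon with exactly 4 total connections (bonds + H).
Check the 11 heavy atoms by environment: 6× c (aromatic, X3) → no; 1× F (X1) → no; 1× N (X3) → no; 2× C (X4) → match; 1× Cl (X1) → no.
That gives 2 matching atoms.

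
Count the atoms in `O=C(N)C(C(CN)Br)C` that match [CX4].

4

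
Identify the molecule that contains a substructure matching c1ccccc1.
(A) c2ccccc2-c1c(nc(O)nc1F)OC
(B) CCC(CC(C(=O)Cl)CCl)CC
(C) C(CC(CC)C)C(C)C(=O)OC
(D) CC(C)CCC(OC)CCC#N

A

c1ccccc1 describes six aromatic carbons in a ring (a benzene ring).
(A) contains a phenyl ring, which satisfies every atom and bond constraint.
(B) has a methyl group (-CH3) but no six-membered all-carbon aromatic ring is present.
(C) has a methyl group (-CH3) but no six-membered all-carbon aromatic ring is present.
(D) has a methyl group (-CH3) but no six-membered all-carbon aromatic ring is present.
So the answer is (A).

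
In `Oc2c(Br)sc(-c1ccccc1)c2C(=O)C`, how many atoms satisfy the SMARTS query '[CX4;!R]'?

1

The query [CX4;!R] means: aliphatic carbon with four total connections, not in a ring.
Check the 16 heavy atoms by environment: 1× s (aromatic, X2, in 5-ring) → no; 4× c (aromatic, X3, in 5-ring) → no; 6× c (aromatic, X3, in 6-ring) → no; 1× C (X3, acyclic) → no; 1× O (X1, acyclic) → no; 1× C (X4, acyclic) → match; 1× O (X2, acyclic) → no; 1× Br (X1, acyclic) → no.
That gives 1 matching atom.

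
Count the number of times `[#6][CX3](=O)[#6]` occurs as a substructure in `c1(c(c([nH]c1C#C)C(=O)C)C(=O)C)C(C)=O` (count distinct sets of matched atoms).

[#6][CX3](=O)[#6] is the SMARTS for a ketone: a carbonyl carbon (no H) flanked by two carbons.
The molecule carries 3 separate instances of an acetyl/ketone group (-C(=O)CH3) meeting every constraint; each maps to a distinct set of atoms, giving 3 matches.

3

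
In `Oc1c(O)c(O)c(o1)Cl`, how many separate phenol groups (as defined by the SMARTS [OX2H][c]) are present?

3

[OX2H][c] is the SMARTS for a phenol: a hydroxyl oxygen attached to an aromatic carbon.
The molecule carries 3 separate instances of a hydroxyl group (-OH) meeting every constraint; each maps to a distinct set of atoms, giving 3 matches.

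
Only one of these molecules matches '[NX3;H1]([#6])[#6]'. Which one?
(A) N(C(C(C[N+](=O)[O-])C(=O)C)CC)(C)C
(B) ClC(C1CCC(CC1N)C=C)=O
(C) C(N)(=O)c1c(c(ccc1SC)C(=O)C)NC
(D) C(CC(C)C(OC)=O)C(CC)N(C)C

C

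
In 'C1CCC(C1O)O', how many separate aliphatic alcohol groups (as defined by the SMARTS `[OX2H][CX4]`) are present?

[OX2H][CX4] is the SMARTS for an aliphatic alcohol: a hydroxyl oxygen bound to an sp3 (X4) carbon.
The molecule carries 2 separate instances of a hydroxyl group (-OH) meeting every constraint; each maps to a distinct set of atoms, giving 2 matches.

2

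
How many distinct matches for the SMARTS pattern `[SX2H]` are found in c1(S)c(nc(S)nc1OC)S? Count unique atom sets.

3

[SX2H] is the SMARTS for a thiol: an aliphatic sulfur with two connections, one being H.
The molecule carries 3 separate instances of a thiol (-SH) meeting every constraint; each maps to a distinct set of atoms, giving 3 matches.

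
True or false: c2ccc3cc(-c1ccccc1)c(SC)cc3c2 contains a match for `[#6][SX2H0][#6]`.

The pattern [#6][SX2H0][#6] describes an aliphatic sulfur bridging two carbons with no H on the sulfur — a thioether.
The molecule carries a methylthio ether (-SCH3), whose atoms satisfy every constraint of the query, so the pattern matches.

True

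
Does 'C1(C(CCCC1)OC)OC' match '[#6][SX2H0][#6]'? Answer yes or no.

No

The pattern [#6][SX2H0][#6] describes an aliphatic sulfur bridging two carbons with no H on the sulfur — a thioether.
The closest candidate here is a methoxy ether (-OCH3), but the bridging atom is O, not S. No other fragment satisfies the full query, so there is no match.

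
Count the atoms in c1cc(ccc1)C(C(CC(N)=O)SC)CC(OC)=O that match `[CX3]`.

2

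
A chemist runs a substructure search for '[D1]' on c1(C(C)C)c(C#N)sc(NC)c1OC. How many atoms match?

The query [D1] means: atom with exactly one heavy-atom neighbour (degree 1).
Check the 14 heavy atoms by environment: 1× s (aromatic, D2) → no; 4× c (aromatic, D3) → no; 1× C (D3) → no; 4× C (D1) → match; 1× O (D2) → no; 1× C (D2) → no; 1× N (D1) → match; 1× N (D2) → no.
Summing the matching environments: 4 + 1 = 5 matching atoms.

5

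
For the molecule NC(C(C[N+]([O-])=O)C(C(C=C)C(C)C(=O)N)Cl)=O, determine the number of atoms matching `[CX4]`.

6

The query [CX4] means: C with X4: aliphatic carbon with exactly 4 total connections (bonds + H).
Check the 18 heavy atoms by environment: 6× C (X4) → match; 4× C (X3) → no; 3× O (X1) → no; 2× N (X3) → no; 1× Cl (X1) → no; 1× N (charge +1, X3) → no; 1× O (charge -1, X1) → no.
That gives 6 matching atoms.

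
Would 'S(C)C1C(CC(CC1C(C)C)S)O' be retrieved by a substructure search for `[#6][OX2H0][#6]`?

No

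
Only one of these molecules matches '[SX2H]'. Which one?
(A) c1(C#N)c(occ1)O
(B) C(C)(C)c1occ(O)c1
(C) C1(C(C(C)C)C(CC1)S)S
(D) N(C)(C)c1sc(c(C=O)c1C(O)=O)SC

[SX2H] describes an aliphatic sulfur with two connections, one being H (a thiol).
(A) has a hydroxyl group (-OH) but it is an -OH, not an -SH.
(B) has a hydroxyl group (-OH) but it is an -OH, not an -SH.
(C) contains a thiol (-SH), which satisfies every atom and bond constraint.
(D) has a methylthio ether (-SCH3) but the sulfur has H0 (bonded to two carbons), not H1.
So the answer is (C).

C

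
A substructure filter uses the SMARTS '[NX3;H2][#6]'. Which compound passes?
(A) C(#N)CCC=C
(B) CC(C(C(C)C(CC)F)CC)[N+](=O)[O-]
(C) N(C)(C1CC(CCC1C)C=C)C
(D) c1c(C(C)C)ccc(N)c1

D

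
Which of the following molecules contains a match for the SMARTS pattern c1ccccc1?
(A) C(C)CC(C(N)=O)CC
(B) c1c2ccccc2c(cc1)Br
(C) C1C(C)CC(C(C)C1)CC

B

c1ccccc1 describes six aromatic carbons in a ring (a benzene ring).
(A) has a methyl group (-CH3) but no six-membered all-carbon aromatic ring is present.
(B) contains the required atom environment, so the pattern matches.
(C) has a methyl group (-CH3) but no six-membered all-carbon aromatic ring is present.
So the answer is (B).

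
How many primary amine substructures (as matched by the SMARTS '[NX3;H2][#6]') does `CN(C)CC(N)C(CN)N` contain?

3

[NX3;H2][#6] is the SMARTS for a primary amine: a trivalent nitrogen with two H attached to carbon.
The molecule carries 3 separate instances of a primary amino group (-NH2) meeting every constraint; each maps to a distinct set of atoms, giving 3 matches.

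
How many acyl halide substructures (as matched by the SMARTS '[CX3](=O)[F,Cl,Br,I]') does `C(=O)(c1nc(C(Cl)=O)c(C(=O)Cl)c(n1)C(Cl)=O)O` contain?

3

[CX3](=O)[F,Cl,Br,I] is the SMARTS for an acyl halide: a carbonyl carbon bonded to a halogen.
The molecule carries 3 separate instances of an acyl chloride (-C(=O)Cl) meeting every constraint; each maps to a distinct set of atoms, giving 3 matches.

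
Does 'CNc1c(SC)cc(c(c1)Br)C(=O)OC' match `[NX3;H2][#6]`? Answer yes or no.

No

The pattern [NX3;H2][#6] describes a trivalent nitrogen with two H attached to carbon — a primary amine.
The closest candidate here is an N-methylamino group (-NHCH3), but the nitrogen bears two carbons and only one H (H1), not H2. No other fragment satisfies the full query, so there is no match.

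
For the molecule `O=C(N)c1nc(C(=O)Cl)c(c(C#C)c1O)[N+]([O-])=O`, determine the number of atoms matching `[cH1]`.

0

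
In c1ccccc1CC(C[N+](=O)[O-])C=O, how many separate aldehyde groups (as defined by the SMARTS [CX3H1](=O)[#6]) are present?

1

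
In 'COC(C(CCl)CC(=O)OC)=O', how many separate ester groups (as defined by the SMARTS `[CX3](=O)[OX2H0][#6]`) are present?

2

[CX3](=O)[OX2H0][#6] is the SMARTS for an ester: a carbonyl carbon bonded to an oxygen that is itself bonded to carbon (no H on that O).
The molecule carries 2 separate instances of a methyl-ester group (-C(=O)OCH3) meeting every constraint; each maps to a distinct set of atoms, giving 2 matches.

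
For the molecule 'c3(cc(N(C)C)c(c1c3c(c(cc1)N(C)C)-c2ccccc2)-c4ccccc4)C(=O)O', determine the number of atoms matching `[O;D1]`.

2

Check the 31 heavy atoms by environment: 9× c (aromatic, D3) → no; 13× c (aromatic, D2) → no; 2× N (D3) → no; 4× C (D1) → no; 1× C (D3) → no; 2× O (D1) → match.
That gives 2 matching atoms.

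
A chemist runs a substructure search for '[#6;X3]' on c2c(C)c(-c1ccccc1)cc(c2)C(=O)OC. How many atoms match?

The query [#6;X3] means: any carbon (aromatic or not) with three total connections.
Check the 17 heavy atoms by environment: 12× c (aromatic, X3) → match; 1× C (X3) → match; 1× O (X1) → no; 1× O (X2) → no; 2× C (X4) → no.
Summing the matching environments: 12 + 1 = 13 matching atoms.

13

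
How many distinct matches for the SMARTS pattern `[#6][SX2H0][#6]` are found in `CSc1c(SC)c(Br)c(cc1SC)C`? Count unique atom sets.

3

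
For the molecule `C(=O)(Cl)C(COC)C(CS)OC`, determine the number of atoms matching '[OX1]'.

Check the 12 heavy atoms by environment: 6× C (X4) → no; 2× O (X2) → no; 1× S (X2) → no; 1× C (X3) → no; 1× O (X1) → match; 1× Cl (X1) → no.
That gives 1 matching atom.

1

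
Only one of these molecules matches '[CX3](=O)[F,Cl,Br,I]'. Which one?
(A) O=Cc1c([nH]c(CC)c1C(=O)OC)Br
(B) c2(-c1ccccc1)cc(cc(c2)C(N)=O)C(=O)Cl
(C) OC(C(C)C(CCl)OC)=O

[CX3](=O)[F,Cl,Br,I] describes a carbonyl carbon bonded to a halogen (an acyl halide).
(A) has a methyl-ester group (-C(=O)OCH3) but the carbonyl is bonded to -O-C, not to a halogen.
(B) contains an acyl chloride (-C(=O)Cl), which satisfies every atom and bond constraint.
(C) has a carboxylic acid group (-C(=O)OH) but the carbonyl is bonded to -OH, not to a halogen.
So the answer is (B).

B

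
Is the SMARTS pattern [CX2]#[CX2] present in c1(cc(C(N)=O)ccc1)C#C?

The pattern [CX2]#[CX2] describes a carbon-carbon triple bond — an alkyne.
The molecule carries an ethynyl group (-C#CH), whose atoms satisfy every constraint of the query, so the pattern matches.

Yes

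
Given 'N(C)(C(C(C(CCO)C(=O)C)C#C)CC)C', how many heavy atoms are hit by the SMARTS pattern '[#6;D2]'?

The query [#6;D2] means: any carbon bonded to exactly two heavy atoms.
Check the 16 heavy atoms by environment: 5× C (D1) → no; 4× C (D2) → match; 4× C (D3) → no; 2× O (D1) → no; 1× N (D3) → no.
That gives 4 matching atoms.

4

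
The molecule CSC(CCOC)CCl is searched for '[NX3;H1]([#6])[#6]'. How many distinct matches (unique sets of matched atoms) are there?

0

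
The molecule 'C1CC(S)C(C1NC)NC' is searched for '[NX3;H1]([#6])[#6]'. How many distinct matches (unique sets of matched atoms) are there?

2

[NX3;H1]([#6])[#6] is the SMARTS for a secondary amine: a trivalent nitrogen with one H, bonded to two carbons.
The molecule carries 2 separate instances of an N-methylamino group (-NHCH3) meeting every constraint; each maps to a distinct set of atoms, giving 2 matches.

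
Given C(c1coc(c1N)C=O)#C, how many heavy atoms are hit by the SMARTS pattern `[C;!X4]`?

3

The query [C;!X4] means: aliphatic carbon that does not have four total connections.
Check the 10 heavy atoms by environment: 1× o (aromatic, X2) → no; 4× c (aromatic, X3) → no; 1× N (X3) → no; 1× C (X3) → match; 1× O (X1) → no; 2× C (X2) → match.
Summing the matching environments: 1 + 2 = 3 matching atoms.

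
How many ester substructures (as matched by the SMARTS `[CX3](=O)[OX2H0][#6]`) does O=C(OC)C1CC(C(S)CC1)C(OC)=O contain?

2

[CX3](=O)[OX2H0][#6] is the SMARTS for an ester: a carbonyl carbon bonded to an oxygen that is itself bonded to carbon (no H on that O).
The molecule carries 2 separate instances of a methyl-ester group (-C(=O)OCH3) meeting every constraint; each maps to a distinct set of atoms, giving 2 matches.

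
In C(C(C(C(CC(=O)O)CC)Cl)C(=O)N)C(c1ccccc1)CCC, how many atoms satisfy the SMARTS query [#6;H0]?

The query [#6;H0] means: any carbon with no attached hydrogen.
Check the 24 heavy atoms by environment: 5× C (H2) → no; 4× C (H1) → no; 2× C (H3) → no; 2× C (H0) → match; 2× O (H0) → no; 1× N (H2) → no; 1× O (H1) → no; 1× c (aromatic, H0) → match; 5× c (aromatic, H1) → no; 1× Cl (H0) → no.
Summing the matching environments: 2 + 1 = 3 matching atoms.

3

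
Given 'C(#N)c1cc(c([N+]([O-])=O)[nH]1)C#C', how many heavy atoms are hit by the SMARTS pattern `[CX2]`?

The query [CX2] means: C with X2: aliphatic carbon with exactly 2 total connections.
Check the 12 heavy atoms by environment: 1× n (aromatic, X3) → no; 4× c (aromatic, X3) → no; 3× C (X2) → match; 1× N (X1) → no; 1× N (charge +1, X3) → no; 1× O (charge -1, X1) → no; 1× O (X1) → no.
That gives 3 matching atoms.

3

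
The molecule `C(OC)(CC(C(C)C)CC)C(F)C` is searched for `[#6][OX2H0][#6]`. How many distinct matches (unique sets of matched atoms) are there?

1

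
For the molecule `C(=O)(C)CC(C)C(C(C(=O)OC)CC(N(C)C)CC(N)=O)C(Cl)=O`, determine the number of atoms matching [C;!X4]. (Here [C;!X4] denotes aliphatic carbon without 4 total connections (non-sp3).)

4

The query [C;!X4] means: aliphatic carbon that does not have four total connections.
Check the 24 heavy atoms by environment: 12× C (X4) → no; 4× C (X3) → match; 4× O (X1) → no; 1× O (X2) → no; 2× N (X3) → no; 1× Cl (X1) → no.
That gives 4 matching atoms.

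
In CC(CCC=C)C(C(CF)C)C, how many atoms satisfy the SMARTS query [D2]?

4

The query [D2] means: atom with exactly two heavy-atom neighbours.
Check the 12 heavy atoms by environment: 4× C (D2) → match; 3× C (D3) → no; 4× C (D1) → no; 1× F (D1) → no.
That gives 4 matching atoms.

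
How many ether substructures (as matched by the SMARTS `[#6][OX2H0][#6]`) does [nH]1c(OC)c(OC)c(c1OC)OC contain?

[#6][OX2H0][#6] is the SMARTS for an ether: an aliphatic oxygen bridging two carbons with no H on the oxygen.
The molecule carries 4 separate instances of a methoxy ether (-OCH3) meeting every constraint; each maps to a distinct set of atoms, giving 4 matches.

4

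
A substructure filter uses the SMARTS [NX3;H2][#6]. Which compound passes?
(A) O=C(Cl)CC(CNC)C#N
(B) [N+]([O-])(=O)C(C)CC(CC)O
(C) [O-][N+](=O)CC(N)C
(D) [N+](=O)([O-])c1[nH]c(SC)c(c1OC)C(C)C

[NX3;H2][#6] describes a trivalent nitrogen with two H attached to carbon (a primary amine).
(A) has an N-methylamino group (-NHCH3) but the nitrogen bears two carbons and only one H (H1), not H2.
(B) has a nitro group (-[N+](=O)[O-]) but the nitrogen is [N+] with no H, not NX3H2.
(C) contains a primary amino group (-NH2), which satisfies every atom and bond constraint.
(D) has a nitro group (-[N+](=O)[O-]) but the nitrogen is [N+] with no H, not NX3H2.
So the answer is (C).

C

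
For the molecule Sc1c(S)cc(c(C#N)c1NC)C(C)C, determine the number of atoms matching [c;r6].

6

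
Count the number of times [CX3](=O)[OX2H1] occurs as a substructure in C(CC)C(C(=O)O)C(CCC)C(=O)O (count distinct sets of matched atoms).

2

[CX3](=O)[OX2H1] is the SMARTS for a carboxylic acid: an sp2 carbon double-bonded to O and single-bonded to an -OH oxygen.
The molecule carries 2 separate instances of a carboxylic acid group (-C(=O)OH) meeting every constraint; each maps to a distinct set of atoms, giving 2 matches.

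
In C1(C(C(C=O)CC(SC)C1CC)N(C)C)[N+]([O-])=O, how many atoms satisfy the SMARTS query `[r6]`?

Check the 18 heavy atoms by environment: 6× C (in 6-ring) → match; 1× N (acyclic) → no; 6× C (acyclic) → no; 1× N (charge +1, acyclic) → no; 1× O (charge -1, acyclic) → no; 2× O (acyclic) → no; 1× S (acyclic) → no.
That gives 6 matching atoms.

6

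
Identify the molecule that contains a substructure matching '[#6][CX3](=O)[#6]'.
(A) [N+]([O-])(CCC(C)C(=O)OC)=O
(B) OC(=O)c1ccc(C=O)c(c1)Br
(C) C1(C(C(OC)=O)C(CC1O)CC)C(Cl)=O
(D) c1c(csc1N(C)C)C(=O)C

D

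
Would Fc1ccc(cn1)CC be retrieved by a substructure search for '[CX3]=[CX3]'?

The pattern [CX3]=[CX3] describes a non-aromatic C=C double bond between two sp2 carbons — an alkene.
The closest candidate here is an ethyl group (-CH2CH3), but its C-C bond is a single bond between CX4 carbons, not CX3=CX3. No other fragment satisfies the full query, so there is no match.

No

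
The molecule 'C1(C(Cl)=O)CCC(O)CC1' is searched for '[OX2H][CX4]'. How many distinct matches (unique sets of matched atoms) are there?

1

[OX2H][CX4] is the SMARTS for an aliphatic alcohol: a hydroxyl oxygen bound to an sp3 (X4) carbon.
Exactly one fragment in the molecule meets all constraints, giving 1 match.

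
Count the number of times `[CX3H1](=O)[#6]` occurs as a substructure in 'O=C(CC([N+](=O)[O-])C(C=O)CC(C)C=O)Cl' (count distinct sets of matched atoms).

2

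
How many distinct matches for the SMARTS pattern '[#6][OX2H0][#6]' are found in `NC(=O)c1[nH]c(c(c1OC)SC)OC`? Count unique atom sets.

2

[#6][OX2H0][#6] is the SMARTS for an ether: an aliphatic oxygen bridging two carbons with no H on the oxygen.
The molecule carries 2 separate instances of a methoxy ether (-OCH3) meeting every constraint; each maps to a distinct set of atoms, giving 2 matches.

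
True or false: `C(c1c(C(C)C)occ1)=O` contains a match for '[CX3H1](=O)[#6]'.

True

The pattern [CX3H1](=O)[#6] describes an sp2 carbon with one H, double-bonded to O and single-bonded to carbon — an aldehyde.
The molecule carries an aldehyde (-CHO), whose atoms satisfy every constraint of the query, so the pattern matches.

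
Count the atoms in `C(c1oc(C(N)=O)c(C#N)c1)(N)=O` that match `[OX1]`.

The query [OX1] means: aliphatic oxygen with one total connection — typically a carbonyl =O or an oxide.
Check the 13 heavy atoms by environment: 1× o (aromatic, X2) → no; 4× c (aromatic, X3) → no; 1× C (X2) → no; 1× N (X1) → no; 2× C (X3) → no; 2× O (X1) → match; 2× N (X3) → no.
That gives 2 matching atoms.

2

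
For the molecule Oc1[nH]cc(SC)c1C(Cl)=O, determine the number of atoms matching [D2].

The query [D2] means: atom with exactly two heavy-atom neighbours.
Check the 11 heavy atoms by environment: 1× n (aromatic, D2) → match; 1× c (aromatic, D2) → match; 3× c (aromatic, D3) → no; 2× O (D1) → no; 1× S (D2) → match; 1× C (D1) → no; 1× C (D3) → no; 1× Cl (D1) → no.
Summing the matching environments: 1 + 1 + 1 = 3 matching atoms.

3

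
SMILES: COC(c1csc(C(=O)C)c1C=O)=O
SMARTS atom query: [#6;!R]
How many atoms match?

5

Check the 14 heavy atoms by environment: 1× s (aromatic, in 5-ring) → no; 4× c (aromatic, in 5-ring) → no; 5× C (acyclic) → match; 4× O (acyclic) → no.
That gives 5 matching atoms.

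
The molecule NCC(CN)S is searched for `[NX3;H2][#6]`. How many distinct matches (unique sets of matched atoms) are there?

2

[NX3;H2][#6] is the SMARTS for a primary amine: a trivalent nitrogen with two H attached to carbon.
The molecule carries 2 separate instances of a primary amino group (-NH2) meeting every constraint; each maps to a distinct set of atoms, giving 2 matches.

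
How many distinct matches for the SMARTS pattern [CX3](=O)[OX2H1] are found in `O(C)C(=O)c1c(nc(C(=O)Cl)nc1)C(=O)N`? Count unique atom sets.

0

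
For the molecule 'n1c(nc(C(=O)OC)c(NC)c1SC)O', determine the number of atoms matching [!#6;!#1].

The query [!#6;!#1] means: not carbon and not hydrogen — any heteroatom.
Check the 15 heavy atoms by environment: 2× n (aromatic) → match; 4× c (aromatic) → no; 1× S → match; 4× C → no; 1× N → match; 3× O → match.
Summing the matching environments: 2 + 1 + 1 + 3 = 7 matching atoms.

7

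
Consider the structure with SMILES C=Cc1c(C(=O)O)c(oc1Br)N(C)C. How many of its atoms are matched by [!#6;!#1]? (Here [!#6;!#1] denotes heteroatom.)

Check the 14 heavy atoms by environment: 1× o (aromatic) → match; 4× c (aromatic) → no; 5× C → no; 2× O → match; 1× N → match; 1× Br → match.
Summing the matching environments: 1 + 2 + 1 + 1 = 5 matching atoms.

5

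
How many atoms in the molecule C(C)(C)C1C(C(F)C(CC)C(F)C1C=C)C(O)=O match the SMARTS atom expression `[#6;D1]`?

The query [#6;D1] means: carbon bonded to exactly one heavy atom.
Check the 18 heavy atoms by environment: 8× C (D3) → no; 2× C (D2) → no; 4× C (D1) → match; 2× F (D1) → no; 2× O (D1) → no.
That gives 4 matching atoms.

4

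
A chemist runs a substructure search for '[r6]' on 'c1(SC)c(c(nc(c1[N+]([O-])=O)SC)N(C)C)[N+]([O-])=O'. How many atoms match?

6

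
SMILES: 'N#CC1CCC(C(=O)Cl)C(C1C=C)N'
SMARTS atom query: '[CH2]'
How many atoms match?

Check the 14 heavy atoms by environment: 5× C (H1) → no; 3× C (H2) → match; 2× C (H0) → no; 1× N (H0) → no; 1× N (H2) → no; 1× O (H0) → no; 1× Cl (H0) → no.
That gives 3 matching atoms.

3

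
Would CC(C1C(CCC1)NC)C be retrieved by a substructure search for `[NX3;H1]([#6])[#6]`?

Yes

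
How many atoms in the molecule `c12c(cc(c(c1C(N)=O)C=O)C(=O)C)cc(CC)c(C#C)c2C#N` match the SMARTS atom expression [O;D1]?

Check the 24 heavy atoms by environment: 8× c (aromatic, D3) → no; 2× c (aromatic, D2) → no; 4× C (D2) → no; 3× O (D1) → match; 3× C (D1) → no; 2× C (D3) → no; 2× N (D1) → no.
That gives 3 matching atoms.

3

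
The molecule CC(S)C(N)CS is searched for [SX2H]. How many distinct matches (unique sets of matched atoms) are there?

2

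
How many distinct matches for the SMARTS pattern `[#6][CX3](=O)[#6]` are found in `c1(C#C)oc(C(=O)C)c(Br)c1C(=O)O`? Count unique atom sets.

[#6][CX3](=O)[#6] is the SMARTS for a ketone: a carbonyl carbon (no H) flanked by two carbons.
Exactly one fragment in the molecule meets all constraints, giving 1 match.

1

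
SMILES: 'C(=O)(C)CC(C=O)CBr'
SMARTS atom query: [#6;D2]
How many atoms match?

3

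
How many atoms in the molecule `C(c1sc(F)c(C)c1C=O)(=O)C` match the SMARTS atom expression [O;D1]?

2

Check the 12 heavy atoms by environment: 1× s (aromatic, D2) → no; 4× c (aromatic, D3) → no; 1× C (D3) → no; 2× O (D1) → match; 2× C (D1) → no; 1× C (D2) → no; 1× F (D1) → no.
That gives 2 matching atoms.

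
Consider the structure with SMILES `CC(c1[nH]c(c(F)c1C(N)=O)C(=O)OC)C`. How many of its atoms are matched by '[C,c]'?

10

Check the 16 heavy atoms by environment: 1× n (aromatic) → no; 4× c (aromatic) → match; 6× C → match; 3× O → no; 1× N → no; 1× F → no.
Summing the matching environments: 4 + 6 = 10 matching atoms.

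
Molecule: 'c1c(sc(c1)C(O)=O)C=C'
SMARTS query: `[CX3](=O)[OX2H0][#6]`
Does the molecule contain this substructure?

No

The pattern [CX3](=O)[OX2H0][#6] describes a carbonyl carbon bonded to an oxygen that is itself bonded to carbon (no H on that O) — an ester.
The closest candidate here is a carboxylic acid group (-C(=O)OH), but the singly-bonded O carries H (OX2H1, not H0). No other fragment satisfies the full query, so there is no match.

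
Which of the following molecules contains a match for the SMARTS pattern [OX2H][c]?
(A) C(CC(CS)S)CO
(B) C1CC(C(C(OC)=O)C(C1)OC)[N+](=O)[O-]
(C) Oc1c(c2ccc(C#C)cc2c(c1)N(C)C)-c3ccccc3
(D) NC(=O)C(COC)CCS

C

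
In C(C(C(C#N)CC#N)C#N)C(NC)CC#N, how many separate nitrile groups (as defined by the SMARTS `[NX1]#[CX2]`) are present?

[NX1]#[CX2] is the SMARTS for a nitrile: a nitrogen triple-bonded to a two-connected carbon.
The molecule carries 4 separate instances of a nitrile (-C#N) meeting every constraint; each maps to a distinct set of atoms, giving 4 matches.

4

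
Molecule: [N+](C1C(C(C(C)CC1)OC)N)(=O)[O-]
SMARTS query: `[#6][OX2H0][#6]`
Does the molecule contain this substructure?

Yes

The pattern [#6][OX2H0][#6] describes an aliphatic oxygen bridging two carbons with no H on the oxygen — an ether.
The molecule carries a methoxy ether (-OCH3), whose atoms satisfy every constraint of the query, so the pattern matches.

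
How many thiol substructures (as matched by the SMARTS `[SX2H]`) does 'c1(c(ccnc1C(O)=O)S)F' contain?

1

[SX2H] is the SMARTS for a thiol: an aliphatic sulfur with two connections, one being H.
Exactly one fragment in the molecule meets all constraints, giving 1 match.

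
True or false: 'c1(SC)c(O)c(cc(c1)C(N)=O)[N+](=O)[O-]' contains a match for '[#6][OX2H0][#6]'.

The pattern [#6][OX2H0][#6] describes an aliphatic oxygen bridging two carbons with no H on the oxygen — an ether.
The closest candidate here is a hydroxyl group (-OH), but the oxygen has H1, not H0 bridging two carbons. No other fragment satisfies the full query, so there is no match.

False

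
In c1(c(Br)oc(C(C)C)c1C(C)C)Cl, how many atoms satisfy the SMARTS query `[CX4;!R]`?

The query [CX4;!R] means: aliphatic carbon with four total connections, not in a ring.
Check the 13 heavy atoms by environment: 1× o (aromatic, X2, in 5-ring) → no; 4× c (aromatic, X3, in 5-ring) → no; 1× Cl (X1, acyclic) → no; 6× C (X4, acyclic) → match; 1× Br (X1, acyclic) → no.
That gives 6 matching atoms.

6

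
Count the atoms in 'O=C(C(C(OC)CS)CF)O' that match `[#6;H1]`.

2

The query [#6;H1] means: any carbon bearing exactly one hydrogen.
Check the 11 heavy atoms by environment: 2× C (H2) → no; 2× C (H1) → match; 1× S (H1) → no; 1× C (H0) → no; 2× O (H0) → no; 1× O (H1) → no; 1× F (H0) → no; 1× C (H3) → no.
That gives 2 matching atoms.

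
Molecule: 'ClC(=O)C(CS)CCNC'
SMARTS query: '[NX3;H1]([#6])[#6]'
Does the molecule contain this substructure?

Yes

The pattern [NX3;H1]([#6])[#6] describes a trivalent nitrogen with one H, bonded to two carbons — a secondary amine.
The molecule carries an N-methylamino group (-NHCH3), whose atoms satisfy every constraint of the query, so the pattern matches.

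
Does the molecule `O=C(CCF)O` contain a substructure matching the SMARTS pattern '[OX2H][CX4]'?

No

The pattern [OX2H][CX4] describes a hydroxyl oxygen bound to an sp3 (X4) carbon — an aliphatic alcohol.
The closest candidate here is a carboxylic acid group (-C(=O)OH), but the -OH is on a CX3 carbonyl carbon, not a CX4 carbon. No other fragment satisfies the full query, so there is no match.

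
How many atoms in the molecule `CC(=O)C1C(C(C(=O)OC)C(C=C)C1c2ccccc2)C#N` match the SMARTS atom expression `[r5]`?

5

Check the 22 heavy atoms by environment: 5× C (in 5-ring) → match; 6× c (aromatic, in 6-ring) → no; 7× C (acyclic) → no; 3× O (acyclic) → no; 1× N (acyclic) → no.
That gives 5 matching atoms.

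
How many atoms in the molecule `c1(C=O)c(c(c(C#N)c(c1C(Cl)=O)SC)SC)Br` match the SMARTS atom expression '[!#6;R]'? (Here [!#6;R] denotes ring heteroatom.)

The query [!#6;R] means: non-carbon atom that is part of a ring.
Check the 18 heavy atoms by environment: 6× c (aromatic, in 6-ring) → no; 5× C (acyclic) → no; 2× O (acyclic) → no; 2× S (acyclic) → no; 1× Cl (acyclic) → no; 1× Br (acyclic) → no; 1× N (acyclic) → no.
No environment satisfies the query, so 0 matching atoms.

0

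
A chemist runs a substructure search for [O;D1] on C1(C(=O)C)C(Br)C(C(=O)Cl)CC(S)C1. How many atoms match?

2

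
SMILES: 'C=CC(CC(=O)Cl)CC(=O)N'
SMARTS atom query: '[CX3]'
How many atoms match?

4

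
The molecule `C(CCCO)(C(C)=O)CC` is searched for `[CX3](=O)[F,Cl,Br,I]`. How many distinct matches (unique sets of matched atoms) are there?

[CX3](=O)[F,Cl,Br,I] is the SMARTS for an acyl halide: a carbonyl carbon bonded to a halogen.
No fragment in the molecule satisfies every constraint, giving 0 matches.

0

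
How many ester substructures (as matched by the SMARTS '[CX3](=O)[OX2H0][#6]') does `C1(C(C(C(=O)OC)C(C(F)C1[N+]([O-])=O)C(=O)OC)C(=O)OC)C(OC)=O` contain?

4

[CX3](=O)[OX2H0][#6] is the SMARTS for an ester: a carbonyl carbon bonded to an oxygen that is itself bonded to carbon (no H on that O).
The molecule carries 4 separate instances of a methyl-ester group (-C(=O)OCH3) meeting every constraint; each maps to a distinct set of atoms, giving 4 matches.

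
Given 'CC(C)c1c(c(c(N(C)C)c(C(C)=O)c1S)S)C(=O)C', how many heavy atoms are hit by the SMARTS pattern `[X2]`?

2

Check the 20 heavy atoms by environment: 6× c (aromatic, X3) → no; 1× N (X3) → no; 7× C (X4) → no; 2× C (X3) → no; 2× O (X1) → no; 2× S (X2) → match.
That gives 2 matching atoms.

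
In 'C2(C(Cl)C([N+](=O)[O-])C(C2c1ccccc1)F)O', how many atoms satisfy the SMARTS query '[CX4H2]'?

Check the 17 heavy atoms by environment: 5× C (H1, X4) → no; 1× O (H1, X2) → no; 1× F (H0, X1) → no; 1× Cl (H0, X1) → no; 1× c (aromatic, H0, X3) → no; 5× c (aromatic, H1, X3) → no; 1× N (charge +1, H0, X3) → no; 1× O (charge -1, H0, X1) → no; 1× O (H0, X1) → no.
No environment satisfies the query, so 0 matching atoms.

0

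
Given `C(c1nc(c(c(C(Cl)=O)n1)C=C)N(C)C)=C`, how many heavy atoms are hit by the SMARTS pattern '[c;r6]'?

The query [c;r6] means: aromatic carbon that belongs to a six-membered ring.
Check the 16 heavy atoms by environment: 2× n (aromatic, in 6-ring) → no; 4× c (aromatic, in 6-ring) → match; 7× C (acyclic) → no; 1× O (acyclic) → no; 1× Cl (acyclic) → no; 1× N (acyclic) → no.
That gives 4 matching atoms.

4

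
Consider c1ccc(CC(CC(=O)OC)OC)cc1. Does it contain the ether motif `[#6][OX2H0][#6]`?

Yes

The pattern [#6][OX2H0][#6] describes an aliphatic oxygen bridging two carbons with no H on the oxygen — an ether.
The molecule carries a methoxy ether (-OCH3), whose atoms satisfy every constraint of the query, so the pattern matches.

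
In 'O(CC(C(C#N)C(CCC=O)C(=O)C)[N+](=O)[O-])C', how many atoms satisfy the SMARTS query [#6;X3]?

The query [#6;X3] means: any carbon (aromatic or not) with three total connections.
Check the 18 heavy atoms by environment: 8× C (X4) → no; 2× C (X3) → match; 3× O (X1) → no; 1× N (charge +1, X3) → no; 1× O (charge -1, X1) → no; 1× C (X2) → no; 1× N (X1) → no; 1× O (X2) → no.
That gives 2 matching atoms.

2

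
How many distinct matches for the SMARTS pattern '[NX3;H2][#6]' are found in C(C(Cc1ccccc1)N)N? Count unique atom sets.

2

[NX3;H2][#6] is the SMARTS for a primary amine: a trivalent nitrogen with two H attached to carbon.
The molecule carries 2 separate instances of a primary amino group (-NH2) meeting every constraint; each maps to a distinct set of atoms, giving 2 matches.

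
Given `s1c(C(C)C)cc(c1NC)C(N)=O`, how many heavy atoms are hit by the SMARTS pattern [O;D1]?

The query [O;D1] means: aliphatic oxygen bonded to exactly one heavy atom.
Check the 13 heavy atoms by environment: 1× s (aromatic, D2) → no; 3× c (aromatic, D3) → no; 1× c (aromatic, D2) → no; 2× C (D3) → no; 1× O (D1) → match; 1× N (D1) → no; 3× C (D1) → no; 1× N (D2) → no.
That gives 1 matching atom.

1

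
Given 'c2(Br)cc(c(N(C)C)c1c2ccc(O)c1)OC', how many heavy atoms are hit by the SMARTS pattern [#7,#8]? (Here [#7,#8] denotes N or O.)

The query [#7,#8] means: nitrogen or oxygen (comma = OR).
Check the 17 heavy atoms by environment: 10× c (aromatic) → no; 2× O → match; 1× N → match; 3× C → no; 1× Br → no.
Summing the matching environments: 2 + 1 = 3 matching atoms.

3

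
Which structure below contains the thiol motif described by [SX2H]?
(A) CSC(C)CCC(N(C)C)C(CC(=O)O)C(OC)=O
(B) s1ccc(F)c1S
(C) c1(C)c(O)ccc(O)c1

[SX2H] describes an aliphatic sulfur with two connections, one being H (a thiol).
(A) has a methylthio ether (-SCH3) but the sulfur has H0 (bonded to two carbons), not H1.
(B) contains a thiol (-SH), which satisfies every atom and bond constraint.
(C) has a hydroxyl group (-OH) but it is an -OH, not an -SH.
So the answer is (B).

B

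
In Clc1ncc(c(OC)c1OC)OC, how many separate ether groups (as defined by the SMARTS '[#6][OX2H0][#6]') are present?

3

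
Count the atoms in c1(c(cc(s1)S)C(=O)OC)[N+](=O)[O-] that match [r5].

5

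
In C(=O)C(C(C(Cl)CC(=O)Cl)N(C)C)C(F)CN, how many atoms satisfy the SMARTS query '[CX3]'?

2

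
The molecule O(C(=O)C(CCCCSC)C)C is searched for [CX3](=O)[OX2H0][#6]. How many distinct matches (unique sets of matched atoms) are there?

1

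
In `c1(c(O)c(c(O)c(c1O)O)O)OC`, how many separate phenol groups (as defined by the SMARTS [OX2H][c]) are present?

[OX2H][c] is the SMARTS for a phenol: a hydroxyl oxygen attached to an aromatic carbon.
The molecule carries 5 separate instances of a hydroxyl group (-OH) meeting every constraint; each maps to a distinct set of atoms, giving 5 matches.

5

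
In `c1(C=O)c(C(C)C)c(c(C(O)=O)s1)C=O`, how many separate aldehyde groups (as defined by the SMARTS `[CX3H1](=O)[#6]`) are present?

2

[CX3H1](=O)[#6] is the SMARTS for an aldehyde: an sp2 carbon with one H, double-bonded to O and single-bonded to carbon.
The molecule carries 2 separate instances of an aldehyde (-CHO) meeting every constraint; each maps to a distinct set of atoms, giving 2 matches.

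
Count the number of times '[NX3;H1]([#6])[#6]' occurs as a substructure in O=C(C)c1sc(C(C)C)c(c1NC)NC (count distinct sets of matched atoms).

2

[NX3;H1]([#6])[#6] is the SMARTS for a secondary amine: a trivalent nitrogen with one H, bonded to two carbons.
The molecule carries 2 separate instances of an N-methylamino group (-NHCH3) meeting every constraint; each maps to a distinct set of atoms, giving 2 matches.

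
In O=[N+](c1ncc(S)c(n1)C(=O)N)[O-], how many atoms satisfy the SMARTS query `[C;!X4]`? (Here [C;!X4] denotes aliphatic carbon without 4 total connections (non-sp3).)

1

Check the 13 heavy atoms by environment: 2× n (aromatic, X2) → no; 4× c (aromatic, X3) → no; 1× N (charge +1, X3) → no; 1× O (charge -1, X1) → no; 2× O (X1) → no; 1× S (X2) → no; 1× C (X3) → match; 1× N (X3) → no.
That gives 1 matching atom.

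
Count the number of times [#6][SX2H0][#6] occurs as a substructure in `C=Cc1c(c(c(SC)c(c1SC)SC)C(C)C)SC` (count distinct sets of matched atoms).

4

[#6][SX2H0][#6] is the SMARTS for a thioether: an aliphatic sulfur bridging two carbons with no H on the sulfur.
The molecule carries 4 separate instances of a methylthio ether (-SCH3) meeting every constraint; each maps to a distinct set of atoms, giving 4 matches.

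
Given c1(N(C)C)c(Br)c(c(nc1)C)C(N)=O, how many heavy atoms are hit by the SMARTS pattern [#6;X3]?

The query [#6;X3] means: any carbon (aromatic or not) with three total connections.
Check the 14 heavy atoms by environment: 1× n (aromatic, X2) → no; 5× c (aromatic, X3) → match; 2× N (X3) → no; 3× C (X4) → no; 1× C (X3) → match; 1× O (X1) → no; 1× Br (X1) → no.
Summing the matching environments: 5 + 1 = 6 matching atoms.

6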